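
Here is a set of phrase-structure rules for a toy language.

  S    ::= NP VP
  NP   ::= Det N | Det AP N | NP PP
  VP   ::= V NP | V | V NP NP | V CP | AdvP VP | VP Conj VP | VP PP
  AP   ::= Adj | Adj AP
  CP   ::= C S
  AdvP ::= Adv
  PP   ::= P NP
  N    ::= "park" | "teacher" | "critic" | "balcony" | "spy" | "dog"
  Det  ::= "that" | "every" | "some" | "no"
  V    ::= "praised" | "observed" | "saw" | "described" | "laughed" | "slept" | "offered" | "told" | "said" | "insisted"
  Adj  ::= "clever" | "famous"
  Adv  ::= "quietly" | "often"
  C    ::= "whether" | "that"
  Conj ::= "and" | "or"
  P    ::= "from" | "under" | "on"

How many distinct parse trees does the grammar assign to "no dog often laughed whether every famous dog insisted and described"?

Two of the 3 distinct bracketings:
[S [NP [Det no] [N dog]] [VP [AdvP [Adv often]] [VP [V laughed] [CP [C whether] [S [NP [Det every] [AP [Adj famous]] [N dog]] [VP [VP [V insisted]] [Conj and] [VP [V described]]]]]]]]
[S [NP [Det no] [N dog]] [VP [AdvP [Adv often]] [VP [VP [V laughed] [CP [C whether] [S [NP [Det every] [AP [Adj famous]] [N dog]] [VP [V insisted]]]]] [Conj and] [VP [V described]]]]]
The trees differ in how a recursive rule is bracketed over the same span.

3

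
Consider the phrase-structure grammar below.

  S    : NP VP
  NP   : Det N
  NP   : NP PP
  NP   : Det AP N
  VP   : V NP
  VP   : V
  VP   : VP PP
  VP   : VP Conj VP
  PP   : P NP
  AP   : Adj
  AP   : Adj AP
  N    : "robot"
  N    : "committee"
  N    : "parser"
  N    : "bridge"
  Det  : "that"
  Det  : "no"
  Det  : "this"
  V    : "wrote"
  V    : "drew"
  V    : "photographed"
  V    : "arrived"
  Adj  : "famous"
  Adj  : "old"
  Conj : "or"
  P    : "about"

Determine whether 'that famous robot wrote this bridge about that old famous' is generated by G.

Ungrammatical

For S → NP VP, the only prefix that parses as NP is 'that famous robot', but the remainder 'wrote this bridge about that old famous' is not a VP under these rules.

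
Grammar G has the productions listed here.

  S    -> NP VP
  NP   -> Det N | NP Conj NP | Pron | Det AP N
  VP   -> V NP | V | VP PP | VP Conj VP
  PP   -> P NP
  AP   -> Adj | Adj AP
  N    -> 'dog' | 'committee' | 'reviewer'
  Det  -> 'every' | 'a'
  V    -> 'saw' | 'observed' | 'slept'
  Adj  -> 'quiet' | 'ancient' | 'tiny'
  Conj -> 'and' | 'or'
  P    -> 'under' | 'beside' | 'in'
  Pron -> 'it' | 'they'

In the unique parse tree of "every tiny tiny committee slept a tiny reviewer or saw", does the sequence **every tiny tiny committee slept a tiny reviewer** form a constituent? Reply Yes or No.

[S [NP [Det every] [AP [Adj tiny] [AP [Adj tiny]]] [N committee]] [VP [VP [V slept] [NP [Det a] [AP [Adj tiny]] [N reviewer]]] [Conj or] [VP [V saw]]]]
The smallest constituent containing 'every tiny tiny committee slept a tiny reviewer' is the S spanning 'every tiny tiny committee slept a tiny reviewer or saw'; no single node in the tree dominates exactly the given words.

No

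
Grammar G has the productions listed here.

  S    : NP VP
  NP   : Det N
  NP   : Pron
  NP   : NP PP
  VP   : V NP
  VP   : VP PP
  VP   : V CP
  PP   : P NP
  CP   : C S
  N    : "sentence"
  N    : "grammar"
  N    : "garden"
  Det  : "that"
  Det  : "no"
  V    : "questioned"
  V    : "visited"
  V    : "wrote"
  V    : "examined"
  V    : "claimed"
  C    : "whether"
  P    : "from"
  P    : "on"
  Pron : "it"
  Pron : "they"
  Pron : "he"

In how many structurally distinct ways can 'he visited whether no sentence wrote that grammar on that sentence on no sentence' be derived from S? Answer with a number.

Two of the 9 distinct bracketings:
[S [NP [Pron he]] [VP [VP [V visited] [CP [C whether] [S [NP [Det no] [N sentence]] [VP [V wrote] [NP [Det that] [N grammar]]]]]] [PP [P on] [NP [NP [Det that] [N sentence]] [PP [P on] [NP [Det no] [N sentence]]]]]]]
[S [NP [Pron he]] [VP [VP [VP [V visited] [CP [C whether] [S [NP [Det no] [N sentence]] [VP [V wrote] [NP [Det that] [N grammar]]]]]] [PP [P on] [NP [Det that] [N sentence]]]] [PP [P on] [NP [Det no] [N sentence]]]]]
The difference turns on whether NP → NP PP is used at the relevant span, versus an alternative expansion of NP.

9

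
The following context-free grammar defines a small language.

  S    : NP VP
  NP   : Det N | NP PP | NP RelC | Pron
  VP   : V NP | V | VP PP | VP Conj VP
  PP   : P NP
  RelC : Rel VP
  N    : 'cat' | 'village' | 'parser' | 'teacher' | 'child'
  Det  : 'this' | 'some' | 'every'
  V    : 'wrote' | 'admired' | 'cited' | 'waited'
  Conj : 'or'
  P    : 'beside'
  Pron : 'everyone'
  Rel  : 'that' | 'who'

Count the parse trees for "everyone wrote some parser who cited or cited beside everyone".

6

Two of the 6 distinct bracketings:
[S [NP [Pron everyone]] [VP [V wrote] [NP [NP [NP [Det some] [N parser]] [RelC [Rel who] [VP [VP [V cited]] [Conj or] [VP [V cited]]]]] [PP [P beside] [NP [Pron everyone]]]]]]
[S [NP [Pron everyone]] [VP [V wrote] [NP [NP [Det some] [N parser]] [RelC [Rel who] [VP [VP [VP [V cited]] [Conj or] [VP [V cited]]] [PP [P beside] [NP [Pron everyone]]]]]]]]
The difference turns on whether NP → NP PP is used at the relevant span, versus an alternative expansion of NP.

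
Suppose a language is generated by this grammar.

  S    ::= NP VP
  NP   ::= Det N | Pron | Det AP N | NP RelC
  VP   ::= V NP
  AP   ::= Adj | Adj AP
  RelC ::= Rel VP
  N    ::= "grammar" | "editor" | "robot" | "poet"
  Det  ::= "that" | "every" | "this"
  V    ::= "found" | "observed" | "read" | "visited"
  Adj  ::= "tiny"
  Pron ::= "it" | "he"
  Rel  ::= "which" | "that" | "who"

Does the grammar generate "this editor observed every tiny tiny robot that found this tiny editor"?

Grammatical

S
  NP
    Det: this
    N: editor
  VP
    V: observed
    NP
      NP
        Det: every
        AP
          Adj: tiny
          AP
            Adj: tiny
        N: robot
      RelC
        Rel: that
        VP
          V: found
          NP
            Det: this
            AP
              Adj: tiny
            N: editor
The bracketing above is licensed at every node by one of the given productions, with S at the root.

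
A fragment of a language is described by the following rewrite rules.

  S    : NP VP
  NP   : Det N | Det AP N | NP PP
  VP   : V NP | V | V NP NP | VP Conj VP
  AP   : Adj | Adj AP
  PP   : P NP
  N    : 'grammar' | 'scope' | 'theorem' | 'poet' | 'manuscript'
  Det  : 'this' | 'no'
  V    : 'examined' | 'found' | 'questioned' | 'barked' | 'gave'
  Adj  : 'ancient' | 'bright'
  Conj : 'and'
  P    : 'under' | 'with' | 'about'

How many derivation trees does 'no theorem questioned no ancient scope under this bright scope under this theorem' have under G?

2

The two bracketings:
[S [NP [Det no] [N theorem]] [VP [V questioned] [NP [NP [Det no] [AP [Adj ancient]] [N scope]] [PP [P under] [NP [NP [Det this] [AP [Adj bright]] [N scope]] [PP [P under] [NP [Det this] [N theorem]]]]]]]]
[S [NP [Det no] [N theorem]] [VP [V questioned] [NP [NP [NP [Det no] [AP [Adj ancient]] [N scope]] [PP [P under] [NP [Det this] [AP [Adj bright]] [N scope]]]] [PP [P under] [NP [Det this] [N theorem]]]]]]
The trees differ in how a recursive rule is bracketed over the same span.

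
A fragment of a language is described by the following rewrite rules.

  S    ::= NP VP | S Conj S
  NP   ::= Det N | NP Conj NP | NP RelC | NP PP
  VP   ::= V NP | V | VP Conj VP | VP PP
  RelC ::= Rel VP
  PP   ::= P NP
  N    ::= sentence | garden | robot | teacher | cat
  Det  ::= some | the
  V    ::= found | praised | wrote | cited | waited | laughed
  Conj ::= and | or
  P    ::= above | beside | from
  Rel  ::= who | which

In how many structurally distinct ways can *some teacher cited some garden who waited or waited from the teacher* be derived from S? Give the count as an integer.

Two of the 6 distinct bracketings:
[S [NP [Det some] [N teacher]] [VP [V cited] [NP [NP [Det some] [N garden]] [RelC [Rel who] [VP [VP [V waited]] [Conj or] [VP [VP [V waited]] [PP [P from] [NP [Det the] [N teacher]]]]]]]]]
[S [NP [Det some] [N teacher]] [VP [V cited] [NP [NP [Det some] [N garden]] [RelC [Rel who] [VP [VP [VP [V waited]] [Conj or] [VP [V waited]]] [PP [P from] [NP [Det the] [N teacher]]]]]]]]
The trees differ in how a recursive rule is bracketed over the same span.

6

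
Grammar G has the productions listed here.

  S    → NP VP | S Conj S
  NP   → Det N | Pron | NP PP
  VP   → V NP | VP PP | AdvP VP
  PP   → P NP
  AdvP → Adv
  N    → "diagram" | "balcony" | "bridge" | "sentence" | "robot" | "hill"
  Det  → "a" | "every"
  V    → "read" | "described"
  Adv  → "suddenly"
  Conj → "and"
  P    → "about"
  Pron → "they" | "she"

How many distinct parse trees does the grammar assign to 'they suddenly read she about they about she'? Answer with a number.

9

Two of the 9 distinct bracketings:
[S [NP [Pron they]] [VP [VP [AdvP [Adv suddenly]] [VP [V read] [NP [Pron she]]]] [PP [P about] [NP [NP [Pron they]] [PP [P about] [NP [Pron she]]]]]]]
[S [NP [Pron they]] [VP [VP [VP [AdvP [Adv suddenly]] [VP [V read] [NP [Pron she]]]] [PP [P about] [NP [Pron they]]]] [PP [P about] [NP [Pron she]]]]]
The difference turns on whether NP → NP PP is used at the relevant span, versus an alternative expansion of NP.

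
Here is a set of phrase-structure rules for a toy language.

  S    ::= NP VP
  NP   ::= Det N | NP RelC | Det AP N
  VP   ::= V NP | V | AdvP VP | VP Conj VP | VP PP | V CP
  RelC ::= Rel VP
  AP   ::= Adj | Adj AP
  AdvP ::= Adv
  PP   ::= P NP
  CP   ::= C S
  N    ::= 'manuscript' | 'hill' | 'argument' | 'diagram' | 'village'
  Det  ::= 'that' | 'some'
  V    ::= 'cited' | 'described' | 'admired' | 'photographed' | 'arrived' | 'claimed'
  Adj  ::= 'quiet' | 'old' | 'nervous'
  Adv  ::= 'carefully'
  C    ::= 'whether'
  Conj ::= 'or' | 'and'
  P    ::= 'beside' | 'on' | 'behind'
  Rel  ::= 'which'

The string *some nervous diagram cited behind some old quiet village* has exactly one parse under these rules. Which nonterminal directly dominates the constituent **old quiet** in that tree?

[S [NP [Det some] [AP [Adj nervous]] [N diagram]] [VP [VP [V cited]] [PP [P behind] [NP [Det some] [AP [Adj old] [AP [Adj quiet]]] [N village]]]]]
The span 'old quiet' is the AP node built by AP → Adj AP.
Its mother is the NP built by NP → Det AP N.

NP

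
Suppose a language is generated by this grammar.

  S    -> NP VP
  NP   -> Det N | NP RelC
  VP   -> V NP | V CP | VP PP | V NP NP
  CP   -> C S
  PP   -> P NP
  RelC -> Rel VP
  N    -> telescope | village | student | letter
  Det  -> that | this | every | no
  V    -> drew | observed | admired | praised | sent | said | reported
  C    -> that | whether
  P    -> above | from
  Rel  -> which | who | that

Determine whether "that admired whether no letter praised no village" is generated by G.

Ungrammatical

For S → NP VP, no prefix of the string parses as an NP.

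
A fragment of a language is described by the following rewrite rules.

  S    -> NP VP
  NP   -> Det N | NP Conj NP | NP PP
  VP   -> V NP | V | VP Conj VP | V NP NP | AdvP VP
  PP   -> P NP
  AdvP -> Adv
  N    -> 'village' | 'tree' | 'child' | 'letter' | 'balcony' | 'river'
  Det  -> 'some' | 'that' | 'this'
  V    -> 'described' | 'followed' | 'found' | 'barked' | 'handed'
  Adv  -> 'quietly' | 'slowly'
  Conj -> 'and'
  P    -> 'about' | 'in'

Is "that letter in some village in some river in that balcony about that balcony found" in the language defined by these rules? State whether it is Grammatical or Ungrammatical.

S
  NP
    NP
      Det: that
      N: letter
    PP
      P: in
      NP
        NP
          Det: some
          N: village
        PP
          P: in
          NP
            NP
              Det: some
              N: river
            PP
              P: in
              NP
                NP
                  Det: that
                  N: balcony
                PP
                  P: about
                  NP
                    Det: that
                    N: balcony
  VP
    V: found
Each bracket corresponds to one application of a listed rule, so the string is derivable from S.

Grammatical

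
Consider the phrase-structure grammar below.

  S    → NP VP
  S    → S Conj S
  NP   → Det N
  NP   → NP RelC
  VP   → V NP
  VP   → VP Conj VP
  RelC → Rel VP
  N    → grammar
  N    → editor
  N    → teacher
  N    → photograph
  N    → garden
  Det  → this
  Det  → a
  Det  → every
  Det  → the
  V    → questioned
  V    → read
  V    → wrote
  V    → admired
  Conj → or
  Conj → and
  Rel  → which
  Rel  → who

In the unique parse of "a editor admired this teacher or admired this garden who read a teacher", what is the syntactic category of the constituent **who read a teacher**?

[S [NP [Det a] [N editor]] [VP [VP [V admired] [NP [Det this] [N teacher]]] [Conj or] [VP [V admired] [NP [NP [Det this] [N garden]] [RelC [Rel who] [VP [V read] [NP [Det a] [N teacher]]]]]]]]
The span 'who read a teacher' is the RelC node built by RelC → Rel VP.

RelC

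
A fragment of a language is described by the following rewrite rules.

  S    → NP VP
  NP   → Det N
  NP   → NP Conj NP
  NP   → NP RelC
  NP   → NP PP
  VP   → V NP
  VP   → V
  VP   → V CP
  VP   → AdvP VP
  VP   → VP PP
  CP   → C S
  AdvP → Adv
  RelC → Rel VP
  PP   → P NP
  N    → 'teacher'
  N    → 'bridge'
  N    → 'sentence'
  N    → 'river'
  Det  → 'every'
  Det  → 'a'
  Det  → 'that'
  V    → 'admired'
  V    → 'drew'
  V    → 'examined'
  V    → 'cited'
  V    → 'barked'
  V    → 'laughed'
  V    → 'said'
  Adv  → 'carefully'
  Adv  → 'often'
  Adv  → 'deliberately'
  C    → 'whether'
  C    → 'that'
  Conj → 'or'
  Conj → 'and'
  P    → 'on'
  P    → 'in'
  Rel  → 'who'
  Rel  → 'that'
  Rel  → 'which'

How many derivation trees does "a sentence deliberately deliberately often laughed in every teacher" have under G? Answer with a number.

Two of the 4 distinct bracketings:
[S [NP [Det a] [N sentence]] [VP [AdvP [Adv deliberately]] [VP [AdvP [Adv deliberately]] [VP [AdvP [Adv often]] [VP [VP [V laughed]] [PP [P in] [NP [Det every] [N teacher]]]]]]]]
[S [NP [Det a] [N sentence]] [VP [AdvP [Adv deliberately]] [VP [AdvP [Adv deliberately]] [VP [VP [AdvP [Adv often]] [VP [V laughed]]] [PP [P in] [NP [Det every] [N teacher]]]]]]]
The trees differ in how a recursive rule is bracketed over the same span.

4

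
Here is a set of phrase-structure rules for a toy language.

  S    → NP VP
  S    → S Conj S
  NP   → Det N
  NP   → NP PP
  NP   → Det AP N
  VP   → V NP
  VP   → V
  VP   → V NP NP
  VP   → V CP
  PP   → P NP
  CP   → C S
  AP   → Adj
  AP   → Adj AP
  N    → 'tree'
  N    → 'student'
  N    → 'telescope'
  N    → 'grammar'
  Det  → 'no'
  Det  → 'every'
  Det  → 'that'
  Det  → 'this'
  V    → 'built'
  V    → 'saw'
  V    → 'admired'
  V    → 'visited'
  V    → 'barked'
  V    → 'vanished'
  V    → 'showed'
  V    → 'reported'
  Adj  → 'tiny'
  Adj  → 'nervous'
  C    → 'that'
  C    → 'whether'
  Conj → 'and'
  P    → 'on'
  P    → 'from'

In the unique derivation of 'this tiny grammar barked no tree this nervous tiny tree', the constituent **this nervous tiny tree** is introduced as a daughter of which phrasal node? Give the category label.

VP

[S [NP [Det this] [AP [Adj tiny]] [N grammar]] [VP [V barked] [NP [Det no] [N tree]] [NP [Det this] [AP [Adj nervous] [AP [Adj tiny]]] [N tree]]]]
The span 'this nervous tiny tree' is the NP node built by NP → Det AP N.
Its mother is the VP built by VP → V NP NP.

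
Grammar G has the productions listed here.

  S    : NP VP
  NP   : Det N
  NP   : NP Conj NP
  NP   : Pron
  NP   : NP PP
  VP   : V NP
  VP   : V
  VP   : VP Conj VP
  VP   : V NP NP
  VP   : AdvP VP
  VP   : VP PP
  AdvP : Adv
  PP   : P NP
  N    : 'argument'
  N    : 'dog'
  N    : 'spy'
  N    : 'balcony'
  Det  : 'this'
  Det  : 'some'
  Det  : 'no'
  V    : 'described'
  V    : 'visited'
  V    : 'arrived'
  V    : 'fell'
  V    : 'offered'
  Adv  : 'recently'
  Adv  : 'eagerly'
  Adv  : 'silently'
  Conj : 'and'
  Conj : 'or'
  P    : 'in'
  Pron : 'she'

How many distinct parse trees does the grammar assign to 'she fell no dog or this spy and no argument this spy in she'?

4

Two of the 4 distinct bracketings:
[S [NP [Pron she]] [VP [V fell] [NP [NP [Det no] [N dog]] [Conj or] [NP [NP [Det this] [N spy]] [Conj and] [NP [Det no] [N argument]]]] [NP [NP [Det this] [N spy]] [PP [P in] [NP [Pron she]]]]]]
[S [NP [Pron she]] [VP [V fell] [NP [NP [NP [Det no] [N dog]] [Conj or] [NP [Det this] [N spy]]] [Conj and] [NP [Det no] [N argument]]] [NP [NP [Det this] [N spy]] [PP [P in] [NP [Pron she]]]]]]
The trees differ in how a recursive rule is bracketed over the same span.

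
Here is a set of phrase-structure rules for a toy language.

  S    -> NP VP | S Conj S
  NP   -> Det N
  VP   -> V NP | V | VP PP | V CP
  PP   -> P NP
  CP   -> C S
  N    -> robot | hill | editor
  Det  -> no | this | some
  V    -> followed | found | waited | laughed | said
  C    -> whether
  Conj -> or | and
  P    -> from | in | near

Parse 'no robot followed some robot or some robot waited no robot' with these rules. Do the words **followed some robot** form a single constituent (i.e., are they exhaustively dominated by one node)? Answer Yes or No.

Yes

[S [S [NP [Det no] [N robot]] [VP [V followed] [NP [Det some] [N robot]]]] [Conj or] [S [NP [Det some] [N robot]] [VP [V waited] [NP [Det no] [N robot]]]]]
The words 'followed some robot' are exhaustively dominated by a single VP node (built by VP → V NP), so they form a constituent.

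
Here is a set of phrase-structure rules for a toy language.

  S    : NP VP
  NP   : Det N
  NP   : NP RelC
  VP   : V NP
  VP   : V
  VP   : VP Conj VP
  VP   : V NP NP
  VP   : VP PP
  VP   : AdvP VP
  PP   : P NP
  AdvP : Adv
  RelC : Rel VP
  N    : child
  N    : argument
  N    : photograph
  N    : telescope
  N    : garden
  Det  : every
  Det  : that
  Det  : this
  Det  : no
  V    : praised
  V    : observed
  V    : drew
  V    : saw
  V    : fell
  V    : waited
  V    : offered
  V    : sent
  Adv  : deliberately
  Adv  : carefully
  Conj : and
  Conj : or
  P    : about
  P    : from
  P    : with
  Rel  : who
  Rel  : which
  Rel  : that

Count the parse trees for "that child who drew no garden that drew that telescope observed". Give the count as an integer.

Two of the 3 distinct bracketings:
[S [NP [NP [Det that] [N child]] [RelC [Rel who] [VP [V drew] [NP [NP [Det no] [N garden]] [RelC [Rel that] [VP [V drew] [NP [Det that] [N telescope]]]]]]]] [VP [V observed]]]
[S [NP [NP [Det that] [N child]] [RelC [Rel who] [VP [V drew] [NP [NP [Det no] [N garden]] [RelC [Rel that] [VP [V drew]]]] [NP [Det that] [N telescope]]]]] [VP [V observed]]]
The difference turns on whether VP → V NP is used at the relevant span, versus an alternative expansion of VP.

3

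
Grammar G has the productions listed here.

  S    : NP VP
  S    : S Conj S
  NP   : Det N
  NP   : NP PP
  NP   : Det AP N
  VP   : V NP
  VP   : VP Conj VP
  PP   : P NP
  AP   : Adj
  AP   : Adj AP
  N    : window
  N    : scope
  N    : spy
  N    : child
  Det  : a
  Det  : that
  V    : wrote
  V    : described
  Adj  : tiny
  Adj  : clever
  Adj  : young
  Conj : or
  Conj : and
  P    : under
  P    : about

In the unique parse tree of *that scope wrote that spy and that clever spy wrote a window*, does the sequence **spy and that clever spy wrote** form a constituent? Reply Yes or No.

[S [S [NP [Det that] [N scope]] [VP [V wrote] [NP [Det that] [N spy]]]] [Conj and] [S [NP [Det that] [AP [Adj clever]] [N spy]] [VP [V wrote] [NP [Det a] [N window]]]]]
The smallest constituent containing 'spy and that clever spy wrote' is the S spanning 'that scope wrote that spy and that clever spy wrote a window'; no single node in the tree dominates exactly the given words.

No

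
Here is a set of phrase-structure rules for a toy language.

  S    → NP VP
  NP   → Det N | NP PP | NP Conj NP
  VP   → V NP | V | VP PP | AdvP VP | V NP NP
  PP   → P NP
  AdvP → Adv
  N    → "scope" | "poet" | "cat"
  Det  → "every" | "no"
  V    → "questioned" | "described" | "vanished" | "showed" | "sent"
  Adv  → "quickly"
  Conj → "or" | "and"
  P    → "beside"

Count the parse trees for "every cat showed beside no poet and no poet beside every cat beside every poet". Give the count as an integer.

Two of the 9 distinct bracketings:
[S [NP [Det every] [N cat]] [VP [VP [V showed]] [PP [P beside] [NP [NP [NP [Det no] [N poet]] [Conj and] [NP [Det no] [N poet]]] [PP [P beside] [NP [NP [Det every] [N cat]] [PP [P beside] [NP [Det every] [N poet]]]]]]]]]
[S [NP [Det every] [N cat]] [VP [VP [V showed]] [PP [P beside] [NP [NP [NP [NP [Det no] [N poet]] [Conj and] [NP [Det no] [N poet]]] [PP [P beside] [NP [Det every] [N cat]]]] [PP [P beside] [NP [Det every] [N poet]]]]]]]
The trees differ in how a recursive rule is bracketed over the same span.

9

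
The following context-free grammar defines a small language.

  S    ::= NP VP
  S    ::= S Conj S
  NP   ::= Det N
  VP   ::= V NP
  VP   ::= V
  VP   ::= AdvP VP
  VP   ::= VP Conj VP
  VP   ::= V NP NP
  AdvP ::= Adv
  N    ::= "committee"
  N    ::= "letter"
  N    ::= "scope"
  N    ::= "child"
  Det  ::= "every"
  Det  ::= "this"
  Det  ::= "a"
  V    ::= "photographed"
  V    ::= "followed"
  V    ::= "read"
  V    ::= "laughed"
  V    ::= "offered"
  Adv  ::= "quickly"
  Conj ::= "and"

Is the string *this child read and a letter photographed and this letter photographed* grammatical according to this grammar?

Grammatical

[S [S [NP [Det this] [N child]] [VP [V read]]] [Conj and] [S [S [NP [Det a] [N letter]] [VP [V photographed]]] [Conj and] [S [NP [Det this] [N letter]] [VP [V photographed]]]]]
Every word is introduced by a lexical rule and the phrasal rules combine the resulting categories into a single S.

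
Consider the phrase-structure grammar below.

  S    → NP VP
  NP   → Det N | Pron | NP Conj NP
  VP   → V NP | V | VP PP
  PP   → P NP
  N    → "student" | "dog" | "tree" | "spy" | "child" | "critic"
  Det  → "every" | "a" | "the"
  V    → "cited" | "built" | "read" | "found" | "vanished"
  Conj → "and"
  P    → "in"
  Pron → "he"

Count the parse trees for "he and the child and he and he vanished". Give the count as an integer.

5

Two of the 5 distinct bracketings:
[S [NP [NP [Pron he]] [Conj and] [NP [NP [Det the] [N child]] [Conj and] [NP [NP [Pron he]] [Conj and] [NP [Pron he]]]]] [VP [V vanished]]]
[S [NP [NP [Pron he]] [Conj and] [NP [NP [NP [Det the] [N child]] [Conj and] [NP [Pron he]]] [Conj and] [NP [Pron he]]]] [VP [V vanished]]]
The trees differ in how a recursive rule is bracketed over the same span.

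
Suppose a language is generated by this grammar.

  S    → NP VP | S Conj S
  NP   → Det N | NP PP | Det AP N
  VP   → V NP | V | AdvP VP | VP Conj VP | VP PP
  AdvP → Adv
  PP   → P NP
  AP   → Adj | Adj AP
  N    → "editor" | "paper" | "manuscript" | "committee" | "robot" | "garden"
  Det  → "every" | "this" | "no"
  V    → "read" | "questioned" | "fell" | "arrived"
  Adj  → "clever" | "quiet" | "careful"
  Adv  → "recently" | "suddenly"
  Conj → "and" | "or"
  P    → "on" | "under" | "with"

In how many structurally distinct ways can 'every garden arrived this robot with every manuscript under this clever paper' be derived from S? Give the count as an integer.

Two of the 5 distinct bracketings:
[S [NP [Det every] [N garden]] [VP [V arrived] [NP [NP [Det this] [N robot]] [PP [P with] [NP [NP [Det every] [N manuscript]] [PP [P under] [NP [Det this] [AP [Adj clever]] [N paper]]]]]]]]
[S [NP [Det every] [N garden]] [VP [V arrived] [NP [NP [NP [Det this] [N robot]] [PP [P with] [NP [Det every] [N manuscript]]]] [PP [P under] [NP [Det this] [AP [Adj clever]] [N paper]]]]]]
The trees differ in how a recursive rule is bracketed over the same span.

5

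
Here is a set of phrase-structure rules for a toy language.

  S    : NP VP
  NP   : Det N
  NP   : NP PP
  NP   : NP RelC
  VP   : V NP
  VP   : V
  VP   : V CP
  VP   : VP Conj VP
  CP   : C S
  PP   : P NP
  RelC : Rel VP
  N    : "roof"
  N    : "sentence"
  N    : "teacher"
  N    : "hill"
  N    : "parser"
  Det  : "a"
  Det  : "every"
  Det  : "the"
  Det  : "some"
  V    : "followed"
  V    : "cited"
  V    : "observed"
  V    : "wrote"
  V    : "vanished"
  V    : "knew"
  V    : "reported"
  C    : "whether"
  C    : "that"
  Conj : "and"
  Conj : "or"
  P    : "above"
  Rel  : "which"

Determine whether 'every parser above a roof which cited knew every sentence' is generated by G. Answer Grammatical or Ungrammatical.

[S [NP [NP [Det every] [N parser]] [PP [P above] [NP [NP [Det a] [N roof]] [RelC [Rel which] [VP [V cited]]]]]] [VP [V knew] [NP [Det every] [N sentence]]]]
The bracketing above is licensed at every node by one of the given productions, with S at the root.

Grammatical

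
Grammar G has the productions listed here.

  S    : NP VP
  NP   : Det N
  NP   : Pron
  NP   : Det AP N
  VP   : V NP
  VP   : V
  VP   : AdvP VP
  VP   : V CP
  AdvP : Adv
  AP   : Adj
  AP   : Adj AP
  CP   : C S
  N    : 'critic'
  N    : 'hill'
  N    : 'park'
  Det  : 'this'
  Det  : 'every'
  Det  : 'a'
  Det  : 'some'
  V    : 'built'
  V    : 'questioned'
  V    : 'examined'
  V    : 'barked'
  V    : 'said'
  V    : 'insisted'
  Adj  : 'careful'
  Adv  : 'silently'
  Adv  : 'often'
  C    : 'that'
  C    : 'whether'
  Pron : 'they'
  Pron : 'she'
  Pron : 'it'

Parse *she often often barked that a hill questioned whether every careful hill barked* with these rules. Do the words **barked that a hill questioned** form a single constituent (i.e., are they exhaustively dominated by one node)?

No

[S [NP [Pron she]] [VP [AdvP [Adv often]] [VP [AdvP [Adv often]] [VP [V barked] [CP [C that] [S [NP [Det a] [N hill]] [VP [V questioned] [CP [C whether] [S [NP [Det every] [AP [Adj careful]] [N hill]] [VP [V barked]]]]]]]]]]]
The smallest constituent containing 'barked that a hill questioned' is the VP spanning 'barked that a hill questioned whether every careful hill barked'; no single node in the tree dominates exactly the given words.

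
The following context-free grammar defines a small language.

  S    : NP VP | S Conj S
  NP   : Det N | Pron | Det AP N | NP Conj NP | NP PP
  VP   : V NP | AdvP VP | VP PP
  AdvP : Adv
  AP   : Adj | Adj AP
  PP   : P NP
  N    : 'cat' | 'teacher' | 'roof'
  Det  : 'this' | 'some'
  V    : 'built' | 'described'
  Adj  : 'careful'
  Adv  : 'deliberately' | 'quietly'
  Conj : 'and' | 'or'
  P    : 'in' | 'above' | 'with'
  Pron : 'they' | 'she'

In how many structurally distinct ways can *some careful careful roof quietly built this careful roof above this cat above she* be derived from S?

9

Two of the 9 distinct bracketings:
[S [NP [Det some] [AP [Adj careful] [AP [Adj careful]]] [N roof]] [VP [AdvP [Adv quietly]] [VP [V built] [NP [NP [Det this] [AP [Adj careful]] [N roof]] [PP [P above] [NP [NP [Det this] [N cat]] [PP [P above] [NP [Pron she]]]]]]]]]
[S [NP [Det some] [AP [Adj careful] [AP [Adj careful]]] [N roof]] [VP [AdvP [Adv quietly]] [VP [V built] [NP [NP [NP [Det this] [AP [Adj careful]] [N roof]] [PP [P above] [NP [Det this] [N cat]]]] [PP [P above] [NP [Pron she]]]]]]]
The trees differ in how a recursive rule is bracketed over the same span.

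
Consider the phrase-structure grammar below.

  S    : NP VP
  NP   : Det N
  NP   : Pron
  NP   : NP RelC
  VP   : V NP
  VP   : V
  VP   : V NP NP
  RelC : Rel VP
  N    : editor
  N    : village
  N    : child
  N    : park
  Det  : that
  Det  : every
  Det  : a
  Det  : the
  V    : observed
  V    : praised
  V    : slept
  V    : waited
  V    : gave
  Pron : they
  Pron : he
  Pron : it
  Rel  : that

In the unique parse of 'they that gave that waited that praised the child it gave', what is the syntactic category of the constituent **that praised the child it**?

RelC

S
  NP
    NP
      NP
        NP
          Pron: they
        RelC
          Rel: that
          VP
            V: gave
      RelC
        Rel: that
        VP
          V: waited
    RelC
      Rel: that
      VP
        V: praised
        NP
          Det: the
          N: child
        NP
          Pron: it
  VP
    V: gave
The span 'that praised the child it' is the RelC node built by RelC → Rel VP.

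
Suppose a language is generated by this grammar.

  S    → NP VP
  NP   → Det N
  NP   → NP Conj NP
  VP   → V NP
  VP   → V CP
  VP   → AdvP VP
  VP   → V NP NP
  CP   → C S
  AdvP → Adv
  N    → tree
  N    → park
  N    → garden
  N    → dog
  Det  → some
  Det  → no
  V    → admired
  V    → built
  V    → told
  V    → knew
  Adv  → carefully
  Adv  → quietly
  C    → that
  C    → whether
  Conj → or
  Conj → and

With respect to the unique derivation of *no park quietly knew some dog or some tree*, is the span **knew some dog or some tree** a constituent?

[S [NP [Det no] [N park]] [VP [AdvP [Adv quietly]] [VP [V knew] [NP [NP [Det some] [N dog]] [Conj or] [NP [Det some] [N tree]]]]]]
The words 'knew some dog or some tree' are exhaustively dominated by a single VP node (built by VP → V NP), so they form a constituent.

Yes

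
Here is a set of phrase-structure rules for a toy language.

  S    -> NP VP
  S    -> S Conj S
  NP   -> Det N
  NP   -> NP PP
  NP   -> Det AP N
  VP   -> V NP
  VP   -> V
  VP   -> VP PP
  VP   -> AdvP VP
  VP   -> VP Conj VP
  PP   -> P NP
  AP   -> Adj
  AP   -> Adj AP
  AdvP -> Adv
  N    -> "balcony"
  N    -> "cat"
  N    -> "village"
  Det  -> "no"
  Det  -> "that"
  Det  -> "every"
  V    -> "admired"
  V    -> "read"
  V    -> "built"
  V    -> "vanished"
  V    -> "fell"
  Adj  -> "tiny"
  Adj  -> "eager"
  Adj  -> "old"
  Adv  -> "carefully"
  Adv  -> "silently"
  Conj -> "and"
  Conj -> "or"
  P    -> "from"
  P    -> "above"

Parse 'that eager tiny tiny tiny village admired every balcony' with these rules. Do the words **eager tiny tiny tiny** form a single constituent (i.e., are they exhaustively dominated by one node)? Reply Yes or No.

Yes

[S [NP [Det that] [AP [Adj eager] [AP [Adj tiny] [AP [Adj tiny] [AP [Adj tiny]]]]] [N village]] [VP [V admired] [NP [Det every] [N balcony]]]]
The words 'eager tiny tiny tiny' are exhaustively dominated by a single AP node (built by AP → Adj AP), so they form a constituent.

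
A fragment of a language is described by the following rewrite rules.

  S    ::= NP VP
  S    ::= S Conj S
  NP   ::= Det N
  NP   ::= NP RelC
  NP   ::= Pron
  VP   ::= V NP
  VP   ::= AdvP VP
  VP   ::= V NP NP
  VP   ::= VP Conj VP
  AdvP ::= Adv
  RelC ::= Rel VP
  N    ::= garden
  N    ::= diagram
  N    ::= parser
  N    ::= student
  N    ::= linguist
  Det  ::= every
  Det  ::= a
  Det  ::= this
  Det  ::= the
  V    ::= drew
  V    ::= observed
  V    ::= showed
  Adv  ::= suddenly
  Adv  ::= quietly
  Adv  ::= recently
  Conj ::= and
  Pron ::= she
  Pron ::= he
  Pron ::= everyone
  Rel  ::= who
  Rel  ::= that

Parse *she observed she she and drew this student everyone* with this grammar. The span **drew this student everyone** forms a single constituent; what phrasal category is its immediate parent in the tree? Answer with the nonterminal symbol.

[S [NP [Pron she]] [VP [VP [V observed] [NP [Pron she]] [NP [Pron she]]] [Conj and] [VP [V drew] [NP [Det this] [N student]] [NP [Pron everyone]]]]]
The span 'drew this student everyone' is the VP node built by VP → V NP NP.
Its mother is the VP built by VP → VP Conj VP.

VP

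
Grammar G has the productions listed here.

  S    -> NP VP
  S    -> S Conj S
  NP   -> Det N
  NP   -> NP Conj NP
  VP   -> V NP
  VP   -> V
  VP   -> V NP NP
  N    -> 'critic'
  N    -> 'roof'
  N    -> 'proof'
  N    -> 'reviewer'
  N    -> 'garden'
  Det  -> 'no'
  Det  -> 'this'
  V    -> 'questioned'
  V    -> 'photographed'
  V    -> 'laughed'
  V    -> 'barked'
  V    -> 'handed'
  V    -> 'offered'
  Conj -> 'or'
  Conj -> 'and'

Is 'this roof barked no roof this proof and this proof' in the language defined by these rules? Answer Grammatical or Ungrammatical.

Grammatical

S
  NP
    Det: this
    N: roof
  VP
    V: barked
    NP
      Det: no
      N: roof
    NP
      NP
        Det: this
        N: proof
      Conj: and
      NP
        Det: this
        N: proof
The bracketing above is licensed at every node by one of the given productions, with S at the root.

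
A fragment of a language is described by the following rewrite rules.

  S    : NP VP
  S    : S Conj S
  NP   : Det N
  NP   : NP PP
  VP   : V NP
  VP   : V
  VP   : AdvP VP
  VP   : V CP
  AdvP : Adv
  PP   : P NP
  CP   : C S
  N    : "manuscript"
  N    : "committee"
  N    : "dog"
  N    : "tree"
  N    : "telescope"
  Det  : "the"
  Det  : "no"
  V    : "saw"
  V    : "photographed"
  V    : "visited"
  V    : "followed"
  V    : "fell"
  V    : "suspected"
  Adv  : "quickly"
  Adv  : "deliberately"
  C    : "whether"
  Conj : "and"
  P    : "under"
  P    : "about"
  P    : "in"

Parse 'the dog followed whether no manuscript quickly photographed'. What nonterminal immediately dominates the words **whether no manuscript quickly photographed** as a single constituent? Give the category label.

S
  NP
    Det: the
    N: dog
  VP
    V: followed
    CP
      C: whether
      S
        NP
          Det: no
          N: manuscript
        VP
          AdvP
            Adv: quickly
          VP
            V: photographed
The span 'whether no manuscript quickly photographed' is the CP node built by CP → C S.

CP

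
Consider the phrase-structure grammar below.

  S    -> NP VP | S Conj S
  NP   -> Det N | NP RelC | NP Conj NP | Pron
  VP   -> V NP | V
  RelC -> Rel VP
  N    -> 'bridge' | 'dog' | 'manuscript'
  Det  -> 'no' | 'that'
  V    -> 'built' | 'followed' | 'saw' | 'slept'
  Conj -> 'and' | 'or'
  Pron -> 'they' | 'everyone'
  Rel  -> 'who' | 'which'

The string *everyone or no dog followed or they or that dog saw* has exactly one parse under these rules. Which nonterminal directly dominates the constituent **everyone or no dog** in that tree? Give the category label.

S
  S
    NP
      NP
        Pron: everyone
      Conj: or
      NP
        Det: no
        N: dog
    VP
      V: followed
  Conj: or
  S
    NP
      NP
        Pron: they
      Conj: or
      NP
        Det: that
        N: dog
    VP
      V: saw
The span 'everyone or no dog' is the NP node built by NP → NP Conj NP.
Its mother is the S built by S → NP VP.

S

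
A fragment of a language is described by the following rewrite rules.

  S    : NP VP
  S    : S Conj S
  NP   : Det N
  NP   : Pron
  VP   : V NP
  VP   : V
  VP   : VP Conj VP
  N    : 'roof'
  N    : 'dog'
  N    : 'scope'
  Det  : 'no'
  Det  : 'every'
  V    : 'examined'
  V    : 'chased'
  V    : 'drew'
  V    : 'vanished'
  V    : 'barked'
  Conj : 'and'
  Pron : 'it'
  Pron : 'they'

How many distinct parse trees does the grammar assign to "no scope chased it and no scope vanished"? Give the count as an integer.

[S [S [NP [Det no] [N scope]] [VP [V chased] [NP [Pron it]]]] [Conj and] [S [NP [Det no] [N scope]] [VP [V vanished]]]]
No rule offers an alternative attachment or grouping for any span, so this is the only derivation.

1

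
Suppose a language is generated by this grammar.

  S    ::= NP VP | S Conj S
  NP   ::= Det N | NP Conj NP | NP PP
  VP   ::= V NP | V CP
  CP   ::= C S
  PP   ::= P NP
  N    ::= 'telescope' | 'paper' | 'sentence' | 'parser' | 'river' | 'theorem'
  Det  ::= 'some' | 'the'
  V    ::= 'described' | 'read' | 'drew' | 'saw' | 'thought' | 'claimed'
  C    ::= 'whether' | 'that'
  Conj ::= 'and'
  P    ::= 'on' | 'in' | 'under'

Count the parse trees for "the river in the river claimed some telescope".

[S [NP [NP [Det the] [N river]] [PP [P in] [NP [Det the] [N river]]]] [VP [V claimed] [NP [Det some] [N telescope]]]]
No rule offers an alternative attachment or grouping for any span, so this is the only derivation.

1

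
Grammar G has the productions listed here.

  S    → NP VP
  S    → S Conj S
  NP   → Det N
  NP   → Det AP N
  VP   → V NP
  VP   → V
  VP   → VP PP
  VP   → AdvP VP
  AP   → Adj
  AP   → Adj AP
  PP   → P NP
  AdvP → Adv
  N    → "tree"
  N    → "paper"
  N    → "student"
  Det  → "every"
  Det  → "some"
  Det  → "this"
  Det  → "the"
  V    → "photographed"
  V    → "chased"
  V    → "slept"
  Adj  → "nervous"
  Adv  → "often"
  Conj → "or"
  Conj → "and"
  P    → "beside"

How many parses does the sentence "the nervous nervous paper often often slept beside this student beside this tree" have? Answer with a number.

6

Two of the 6 distinct bracketings:
[S [NP [Det the] [AP [Adj nervous] [AP [Adj nervous]]] [N paper]] [VP [VP [VP [AdvP [Adv often]] [VP [AdvP [Adv often]] [VP [V slept]]]] [PP [P beside] [NP [Det this] [N student]]]] [PP [P beside] [NP [Det this] [N tree]]]]]
[S [NP [Det the] [AP [Adj nervous] [AP [Adj nervous]]] [N paper]] [VP [VP [AdvP [Adv often]] [VP [VP [AdvP [Adv often]] [VP [V slept]]] [PP [P beside] [NP [Det this] [N student]]]]] [PP [P beside] [NP [Det this] [N tree]]]]]
The trees differ in how a recursive rule is bracketed over the same span.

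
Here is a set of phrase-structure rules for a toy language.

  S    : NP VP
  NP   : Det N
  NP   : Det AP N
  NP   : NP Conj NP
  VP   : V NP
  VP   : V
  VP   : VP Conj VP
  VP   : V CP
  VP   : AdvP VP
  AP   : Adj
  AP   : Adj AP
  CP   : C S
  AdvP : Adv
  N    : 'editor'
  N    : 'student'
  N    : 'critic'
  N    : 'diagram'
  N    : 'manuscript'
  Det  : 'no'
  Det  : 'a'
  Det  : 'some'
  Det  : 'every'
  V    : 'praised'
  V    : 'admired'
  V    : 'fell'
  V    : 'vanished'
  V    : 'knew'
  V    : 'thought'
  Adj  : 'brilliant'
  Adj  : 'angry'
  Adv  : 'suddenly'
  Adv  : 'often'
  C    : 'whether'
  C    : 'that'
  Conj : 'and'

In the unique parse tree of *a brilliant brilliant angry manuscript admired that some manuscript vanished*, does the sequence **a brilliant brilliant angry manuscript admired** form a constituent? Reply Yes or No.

[S [NP [Det a] [AP [Adj brilliant] [AP [Adj brilliant] [AP [Adj angry]]]] [N manuscript]] [VP [V admired] [CP [C that] [S [NP [Det some] [N manuscript]] [VP [V vanished]]]]]]
The smallest constituent containing 'a brilliant brilliant angry manuscript admired' is the S spanning 'a brilliant brilliant angry manuscript admired that some manuscript vanished'; no single node in the tree dominates exactly the given words.

No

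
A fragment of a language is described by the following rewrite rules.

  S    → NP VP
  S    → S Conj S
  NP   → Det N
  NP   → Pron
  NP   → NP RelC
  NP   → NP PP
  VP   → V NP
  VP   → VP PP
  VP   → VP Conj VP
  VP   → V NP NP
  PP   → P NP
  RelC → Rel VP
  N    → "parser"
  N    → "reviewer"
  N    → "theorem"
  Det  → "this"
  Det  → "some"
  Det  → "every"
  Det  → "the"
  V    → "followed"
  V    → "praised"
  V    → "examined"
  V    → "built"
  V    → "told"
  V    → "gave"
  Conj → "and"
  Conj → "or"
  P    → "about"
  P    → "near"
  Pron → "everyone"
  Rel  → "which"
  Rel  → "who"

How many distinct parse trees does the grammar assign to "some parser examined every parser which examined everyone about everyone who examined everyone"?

Two of the 8 distinct bracketings:
[S [NP [Det some] [N parser]] [VP [V examined] [NP [NP [Det every] [N parser]] [RelC [Rel which] [VP [V examined] [NP [NP [NP [Pron everyone]] [PP [P about] [NP [Pron everyone]]]] [RelC [Rel who] [VP [V examined] [NP [Pron everyone]]]]]]]]]]
[S [NP [Det some] [N parser]] [VP [V examined] [NP [NP [Det every] [N parser]] [RelC [Rel which] [VP [V examined] [NP [NP [Pron everyone]] [PP [P about] [NP [NP [Pron everyone]] [RelC [Rel who] [VP [V examined] [NP [Pron everyone]]]]]]]]]]]]
The trees differ in how a recursive rule is bracketed over the same span.

8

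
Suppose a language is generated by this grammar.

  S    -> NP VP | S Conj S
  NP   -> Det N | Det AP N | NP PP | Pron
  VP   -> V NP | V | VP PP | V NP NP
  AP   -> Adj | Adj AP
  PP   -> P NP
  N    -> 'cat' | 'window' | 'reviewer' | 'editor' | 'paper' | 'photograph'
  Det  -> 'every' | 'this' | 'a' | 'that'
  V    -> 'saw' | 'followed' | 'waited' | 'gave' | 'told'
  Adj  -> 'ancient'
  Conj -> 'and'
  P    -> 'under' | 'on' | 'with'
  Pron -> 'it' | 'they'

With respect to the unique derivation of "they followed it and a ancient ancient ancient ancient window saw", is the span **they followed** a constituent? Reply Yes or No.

[S [S [NP [Pron they]] [VP [V followed] [NP [Pron it]]]] [Conj and] [S [NP [Det a] [AP [Adj ancient] [AP [Adj ancient] [AP [Adj ancient] [AP [Adj ancient]]]]] [N window]] [VP [V saw]]]]
The smallest constituent containing 'they followed' is the S spanning 'they followed it'; no single node in the tree dominates exactly the given words.

No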